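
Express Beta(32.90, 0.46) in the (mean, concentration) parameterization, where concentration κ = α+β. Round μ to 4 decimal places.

μ = 0.9862, κ = 33.36

κ = α+β = 32.90+0.46 = 33.36; μ = α/κ = 32.90/33.36 = 0.9862.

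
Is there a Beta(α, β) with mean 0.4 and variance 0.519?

No

For any Beta, Var(X) < E[X]·(1−E[X]).
Here μ(1−μ) = 0.4×0.6 = 0.24, and 0.519 ≥ 0.24.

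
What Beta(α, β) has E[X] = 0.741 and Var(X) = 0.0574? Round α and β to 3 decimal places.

By moment matching, α+β = μ(1−μ)/σ² − 1 = (0.741·0.259)/0.0574 − 1 = 3.3435 − 1 = 2.3435.
Since α/(α+β) = μ, α = 0.741·2.3435 = 1.737 and β = 0.259·2.3435 = 0.607.

α = 1.737, β = 0.607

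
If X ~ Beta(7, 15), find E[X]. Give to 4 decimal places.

0.3182

E[X] = α/(α+β) = 7/22 = 0.3182.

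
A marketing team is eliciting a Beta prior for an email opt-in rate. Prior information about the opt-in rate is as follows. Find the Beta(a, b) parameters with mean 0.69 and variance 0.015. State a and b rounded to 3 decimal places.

a = 9.149, b = 4.111

By moment matching, a+b = μ(1−μ)/σ² − 1 = (0.69·0.31)/0.015 − 1 = 14.2600 − 1 = 13.2600.
Since a/(a+b) = μ, a = 0.69·13.2600 = 9.149 and b = 0.31·13.2600 = 4.111.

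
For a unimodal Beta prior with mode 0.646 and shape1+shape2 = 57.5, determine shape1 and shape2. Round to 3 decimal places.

For shape1,shape2>1 the mode is (shape1−1)/(shape1+shape2−2), so shape1 = mode·(κ−2)+1 = 0.646×55.5+1 = 36.853.
And shape2 = (1−mode)·(κ−2)+1 = 0.354×55.5+1 = 20.647.

shape1 = 36.853, shape2 = 20.647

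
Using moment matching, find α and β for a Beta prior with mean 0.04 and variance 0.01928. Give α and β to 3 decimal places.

Write ν = α+β; then α = μν and Var = μ(1−μ)/(ν+1).
ν = μ(1−μ)/Var − 1 = 0.0384/0.01928 − 1 = 0.9917.
α = 0.04·0.9917 = 0.040, β = 0.96·0.9917 = 0.952.

α = 0.040, β = 0.952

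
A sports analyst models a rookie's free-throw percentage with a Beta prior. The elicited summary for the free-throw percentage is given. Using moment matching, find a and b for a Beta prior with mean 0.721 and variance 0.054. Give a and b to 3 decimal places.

a = 1.965, b = 0.760

By moment matching, a+b = μ(1−μ)/σ² − 1 = (0.721·0.279)/0.054 − 1 = 3.7252 − 1 = 2.7252.
Since a/(a+b) = μ, a = 0.721·2.7252 = 1.965 and b = 0.279·2.7252 = 0.760.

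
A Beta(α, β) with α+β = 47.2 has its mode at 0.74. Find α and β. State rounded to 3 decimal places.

α = 34.448, β = 12.752

For α,β>1 the mode is (α−1)/(α+β−2), so α = mode·(κ−2)+1 = 0.74×45.2+1 = 34.448.
And β = (1−mode)·(κ−2)+1 = 0.26×45.2+1 = 12.752.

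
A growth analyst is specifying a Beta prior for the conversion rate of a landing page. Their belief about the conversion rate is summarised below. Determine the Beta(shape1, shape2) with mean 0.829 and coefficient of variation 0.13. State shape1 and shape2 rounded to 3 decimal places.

σ = CV·μ = 0.13×0.829 = 0.10777, so σ² = 0.011614.
s+1 = μ(1−μ)/σ² = 0.141759/0.011614 = 12.2055, so s = shape1+shape2 = 11.2055.
shape1 = μs = 9.289, shape2 = (1−μ)s = 1.916.

shape1 = 9.289, shape2 = 1.916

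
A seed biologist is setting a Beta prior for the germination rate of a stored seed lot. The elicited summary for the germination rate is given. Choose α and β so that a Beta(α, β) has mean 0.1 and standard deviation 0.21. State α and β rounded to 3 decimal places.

α = 0.104, β = 0.937

First σ² = 0.0441. Setting α = μn, β = (1−μ)n with n = α+β,
μ(1−μ)/(n+1) = 0.0441 ⇒ n+1 = 0.09/0.0441 = 2.0408 ⇒ n = 1.0408.
Hence α = 0.1×1.0408 = 0.104, β = 0.9×1.0408 = 0.937.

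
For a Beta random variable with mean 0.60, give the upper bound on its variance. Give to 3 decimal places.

0.240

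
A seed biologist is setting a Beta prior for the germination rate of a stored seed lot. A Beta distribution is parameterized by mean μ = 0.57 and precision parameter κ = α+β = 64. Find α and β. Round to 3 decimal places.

α = μκ = 0.57×64 = 36.480 and β = (1−μ)κ = 0.43×64 = 27.520.

α = 36.480, β = 27.520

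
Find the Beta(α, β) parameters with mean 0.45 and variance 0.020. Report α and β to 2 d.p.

α = 5.12, β = 6.26

Let s = α+β. The Beta variance is μ(1−μ)/(s+1).
So s+1 = μ(1−μ)/σ² = (0.45×0.55)/0.020 = 0.2475/0.020 = 12.3750, giving s = 11.3750.
Then α = μs = 0.45×11.3750 = 5.12 and β = (1−μ)s = 0.55×11.3750 = 6.26.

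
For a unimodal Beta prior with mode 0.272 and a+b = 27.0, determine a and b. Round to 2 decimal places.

Mode = (a−1)/(κ−2) with κ = a+b, so a−1 = 0.272·25.0 = 6.80.
a = 7.80; b = κ − a = 19.20.

a = 7.80, b = 19.20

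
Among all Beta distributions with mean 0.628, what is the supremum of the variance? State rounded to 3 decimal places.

0.234

For fixed mean μ the Beta variance is μ(1−μ)/(α+β+1), increasing as α+β decreases.
Its least upper bound (not attained) is μ(1−μ) = 0.628·0.372 = 0.234.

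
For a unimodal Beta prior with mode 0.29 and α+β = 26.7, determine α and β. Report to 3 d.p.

α = 8.163, β = 18.537

For α,β>1 the mode is (α−1)/(α+β−2), so α = mode·(κ−2)+1 = 0.29×24.7+1 = 8.163.
And β = (1−mode)·(κ−2)+1 = 0.71×24.7+1 = 18.537.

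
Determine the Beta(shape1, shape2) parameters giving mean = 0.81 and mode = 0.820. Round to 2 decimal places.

With s = shape1+shape2: μ = shape1/s and mode = (shape1−1)/(s−2). Eliminating shape1 = μs,
μs − 1 = m(s−2) ⇒ s(μ−m) = 1−2m ⇒ s = -0.640/-0.010 = 64.0000.
So shape1 = μs = 51.84, shape2 = (1−μ)s = 12.16.

shape1 = 51.84, shape2 = 12.16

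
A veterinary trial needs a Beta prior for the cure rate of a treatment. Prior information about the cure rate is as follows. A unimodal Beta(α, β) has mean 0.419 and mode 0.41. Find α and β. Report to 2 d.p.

With s = α+β: μ = α/s and mode = (α−1)/(s−2). Eliminating α = μs,
μs − 1 = m(s−2) ⇒ s(μ−m) = 1−2m ⇒ s = 0.18/0.009 = 20.0000.
So α = μs = 8.38, β = (1−μ)s = 11.62.

α = 8.38, β = 11.62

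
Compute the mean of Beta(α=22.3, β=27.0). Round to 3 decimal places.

E[X] = α/(α+β) = 22.3/49.3 = 0.452.

0.452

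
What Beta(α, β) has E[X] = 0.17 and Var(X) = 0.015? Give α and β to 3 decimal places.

α = 1.429, β = 6.978

Let s = α+β. The Beta variance is μ(1−μ)/(s+1).
So s+1 = μ(1−μ)/σ² = (0.17×0.83)/0.015 = 0.1411/0.015 = 9.4067, giving s = 8.4067.
Then α = μs = 0.17×8.4067 = 1.429 and β = (1−μ)s = 0.83×8.4067 = 6.978.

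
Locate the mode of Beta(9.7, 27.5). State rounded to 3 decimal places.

The density x^(α−1)(1−x)^(β−1) is maximised at (α−1)/(α+β−2) = 8.7/35.2 = 0.247.

0.247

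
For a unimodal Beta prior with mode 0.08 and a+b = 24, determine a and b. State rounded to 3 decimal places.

Mode = (a−1)/(κ−2) with κ = a+b, so a−1 = 0.08·22 = 1.760.
a = 2.760; b = κ − a = 21.240.

a = 2.760, b = 21.240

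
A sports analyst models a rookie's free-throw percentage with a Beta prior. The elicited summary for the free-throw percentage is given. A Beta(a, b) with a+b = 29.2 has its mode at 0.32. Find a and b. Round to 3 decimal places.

a = 9.704, b = 19.496

Mode = (a−1)/(κ−2) with κ = a+b, so a−1 = 0.32·27.2 = 8.704.
a = 9.704; b = κ − a = 19.496.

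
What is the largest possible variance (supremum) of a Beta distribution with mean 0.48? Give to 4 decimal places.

0.2496

Var = μ(1−μ)/(α+β+1), which approaches μ(1−μ) as α+β → 0.
So the supremum is μ(1−μ) = 0.48×0.52 = 0.2496.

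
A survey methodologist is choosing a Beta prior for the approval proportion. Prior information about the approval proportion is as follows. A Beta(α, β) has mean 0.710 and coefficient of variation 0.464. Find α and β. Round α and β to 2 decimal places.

Var = (CV·μ)² = (0.464×0.710)² = 0.108531.
α+β = μ(1−μ)/Var − 1 = 0.205900/0.108531 − 1 = 0.8972.
Thus α = 0.710·0.8972 = 0.64 and β = 0.290·0.8972 = 0.26.

α = 0.64, β = 0.26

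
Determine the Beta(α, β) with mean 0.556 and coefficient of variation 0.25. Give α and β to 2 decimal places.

α = 6.55, β = 5.23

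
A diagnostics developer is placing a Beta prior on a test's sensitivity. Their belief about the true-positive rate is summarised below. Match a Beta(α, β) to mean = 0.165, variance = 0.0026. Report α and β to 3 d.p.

Let s = α+β. The Beta variance is μ(1−μ)/(s+1).
So s+1 = μ(1−μ)/σ² = (0.165×0.835)/0.0026 = 0.137775/0.0026 = 52.9904, giving s = 51.9904.
Then α = μs = 0.165×51.9904 = 8.578 and β = (1−μ)s = 0.835×51.9904 = 43.412.

α = 8.578, β = 43.412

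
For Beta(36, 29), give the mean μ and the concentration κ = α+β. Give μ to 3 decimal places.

κ = α+β = 36+29 = 65; μ = α/κ = 36/65 = 0.554.

μ = 0.554, κ = 65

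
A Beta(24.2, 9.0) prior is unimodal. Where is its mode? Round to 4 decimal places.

0.7436

The density x^(α−1)(1−x)^(β−1) is maximised at (α−1)/(α+β−2) = 23.2/31.2 = 0.7436.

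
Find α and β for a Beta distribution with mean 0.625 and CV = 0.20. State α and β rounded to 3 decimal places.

α = 8.750, β = 5.250

Var = (CV·μ)² = (0.20×0.625)² = 0.015625.
α+β = μ(1−μ)/Var − 1 = 0.234375/0.015625 − 1 = 14.0000.
Thus α = 0.625·14.0000 = 8.750 and β = 0.375·14.0000 = 5.250.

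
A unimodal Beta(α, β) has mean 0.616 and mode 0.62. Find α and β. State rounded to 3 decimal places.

α = 36.960, β = 23.040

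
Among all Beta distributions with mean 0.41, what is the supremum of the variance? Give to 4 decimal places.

0.2419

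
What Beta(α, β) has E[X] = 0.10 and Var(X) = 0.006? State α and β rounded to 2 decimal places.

Write ν = α+β; then α = μν and Var = μ(1−μ)/(ν+1).
ν = μ(1−μ)/Var − 1 = 0.0900/0.006 − 1 = 14.0000.
α = 0.10·14.0000 = 1.40, β = 0.90·14.0000 = 12.60.

α = 1.40, β = 12.60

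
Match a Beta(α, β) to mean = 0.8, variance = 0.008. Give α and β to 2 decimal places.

α = 15.20, β = 3.80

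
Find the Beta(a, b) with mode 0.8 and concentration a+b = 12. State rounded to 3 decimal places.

For a,b>1 the mode is (a−1)/(a+b−2), so a = mode·(κ−2)+1 = 0.8×10+1 = 9.000.
And b = (1−mode)·(κ−2)+1 = 0.2×10+1 = 3.000.

a = 9.000, b = 3.000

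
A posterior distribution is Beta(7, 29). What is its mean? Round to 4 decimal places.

0.1944

E[X] = α/(α+β) = 7/36 = 0.1944.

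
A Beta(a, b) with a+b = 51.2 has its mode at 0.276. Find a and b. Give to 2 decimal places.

Since the density peak of Beta(a,b) is at (a−1)/(a+b−2),
a = 1 + 0.276(51.2−2) = 14.58 and b = 51.2 − 14.58 = 36.62.

a = 14.58, b = 36.62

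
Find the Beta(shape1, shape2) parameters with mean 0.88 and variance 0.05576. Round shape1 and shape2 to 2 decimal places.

shape1 = 0.79, shape2 = 0.11

Let s = shape1+shape2. The Beta variance is μ(1−μ)/(s+1).
So s+1 = μ(1−μ)/σ² = (0.88×0.12)/0.05576 = 0.1056/0.05576 = 1.8938, giving s = 0.8938.
Then shape1 = μs = 0.88×0.8938 = 0.79 and shape2 = (1−μ)s = 0.12×0.8938 = 0.11.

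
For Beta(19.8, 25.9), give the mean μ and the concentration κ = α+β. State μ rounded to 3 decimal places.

κ = α+β = 19.8+25.9 = 45.7; μ = α/κ = 19.8/45.7 = 0.433.

μ = 0.433, κ = 45.7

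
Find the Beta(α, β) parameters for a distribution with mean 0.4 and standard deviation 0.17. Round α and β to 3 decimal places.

α = 2.922, β = 4.383

First σ² = 0.0289. Setting α = μn, β = (1−μ)n with n = α+β,
μ(1−μ)/(n+1) = 0.0289 ⇒ n+1 = 0.24/0.0289 = 8.3045 ⇒ n = 7.3045.
Hence α = 0.4×7.3045 = 2.922, β = 0.6×7.3045 = 4.383.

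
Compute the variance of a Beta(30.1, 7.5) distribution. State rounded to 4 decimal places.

Var = αβ/[(α+β)²(α+β+1)] = (30.1×7.5)/(37.6²×38.6) = 225.75/54571.136 = 0.0041.

0.0041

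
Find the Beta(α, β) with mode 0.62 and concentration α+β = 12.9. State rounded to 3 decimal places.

Mode = (α−1)/(κ−2) with κ = α+β, so α−1 = 0.62·10.9 = 6.758.
α = 7.758; β = κ − α = 5.142.

α = 7.758, β = 5.142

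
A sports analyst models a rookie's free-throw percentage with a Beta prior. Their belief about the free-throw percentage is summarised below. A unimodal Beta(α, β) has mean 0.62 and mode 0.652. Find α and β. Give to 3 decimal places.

Let s = α+β. Mean gives α = μs = 0.62s; mode gives (α−1)/(s−2) = 0.652.
Substituting: 0.62s − 1 = 0.652(s−2) = 0.652s − 1.304, so -0.032s = -0.304 and s = 9.5000.
Then α = 0.62×9.5000 = 5.890 and β = s−α = 3.610.

α = 5.890, β = 3.610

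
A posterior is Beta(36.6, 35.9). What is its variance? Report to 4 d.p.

0.0034

α+β = 72.5 and αβ = 1313.94, so Var = αβ/[(α+β)²(α+β+1)] = 1313.94/386334.375 = 0.0034.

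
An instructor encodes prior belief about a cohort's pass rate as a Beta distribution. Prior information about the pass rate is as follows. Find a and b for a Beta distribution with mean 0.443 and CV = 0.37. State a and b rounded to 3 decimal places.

a = 3.626, b = 4.559

σ = CV·μ = 0.37×0.443 = 0.16391, so σ² = 0.026866.
s+1 = μ(1−μ)/σ² = 0.246751/0.026866 = 9.1843, so s = a+b = 8.1843.
a = μs = 3.626, b = (1−μ)s = 4.559.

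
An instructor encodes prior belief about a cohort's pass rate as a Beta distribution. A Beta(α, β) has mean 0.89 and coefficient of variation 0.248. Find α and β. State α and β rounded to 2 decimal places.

α = 0.90, β = 0.11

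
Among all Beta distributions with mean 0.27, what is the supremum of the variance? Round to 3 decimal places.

Var = μ(1−μ)/(α+β+1), which approaches μ(1−μ) as α+β → 0.
So the supremum is μ(1−μ) = 0.27×0.73 = 0.197.

0.197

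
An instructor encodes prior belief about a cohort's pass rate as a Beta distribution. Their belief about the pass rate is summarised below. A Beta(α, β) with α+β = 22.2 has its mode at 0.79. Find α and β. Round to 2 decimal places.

α = 16.96, β = 5.24

Mode = (α−1)/(κ−2) with κ = α+β, so α−1 = 0.79·20.2 = 15.96.
α = 16.96; β = κ − α = 5.24.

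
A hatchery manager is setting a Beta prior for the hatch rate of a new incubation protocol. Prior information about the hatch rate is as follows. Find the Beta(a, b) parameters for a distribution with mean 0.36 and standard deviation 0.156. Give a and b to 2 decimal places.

Variance = 0.156² = 0.024336. The moment-matching identity a+b = μ(1−μ)/Var − 1 gives
a+b = 0.2304/0.024336 − 1 = 8.4675, so a = μ·8.4675 = 3.05 and b = (1−μ)·8.4675 = 5.42.

a = 3.05, b = 5.42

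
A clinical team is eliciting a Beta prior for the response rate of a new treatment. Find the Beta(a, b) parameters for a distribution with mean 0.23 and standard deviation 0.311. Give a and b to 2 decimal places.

a = 0.19, b = 0.64

σ² = 0.311² = 0.096721.
With s = a+b, Var = μ(1−μ)/(s+1), so s+1 = (0.23×0.77)/0.096721 = 1.8310 and s = 0.8310.
a = μs = 0.19, b = (1−μ)s = 0.64.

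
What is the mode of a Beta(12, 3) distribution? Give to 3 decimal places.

0.846

With α,β > 1, mode = (α−1)/(α+β−2) = 11/13 = 0.846.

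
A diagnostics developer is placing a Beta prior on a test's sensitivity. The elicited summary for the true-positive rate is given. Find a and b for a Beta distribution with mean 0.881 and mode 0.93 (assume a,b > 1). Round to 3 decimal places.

With s = a+b: μ = a/s and mode = (a−1)/(s−2). Eliminating a = μs,
μs − 1 = m(s−2) ⇒ s(μ−m) = 1−2m ⇒ s = -0.86/-0.049 = 17.5510.
So a = μs = 15.462, b = (1−μ)s = 2.089.

a = 15.462, b = 2.089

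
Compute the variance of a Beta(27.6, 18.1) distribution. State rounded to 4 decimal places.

μ = 27.6/45.7 = 0.603939; Var = μ(1−μ)/(α+β+1) = 0.2391967/46.7 = 0.0051.

0.0051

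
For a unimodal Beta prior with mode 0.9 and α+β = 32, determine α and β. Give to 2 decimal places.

α = 28.00, β = 4.00

Mode = (α−1)/(κ−2) with κ = α+β, so α−1 = 0.9·30 = 27.00.
α = 28.00; β = κ − α = 4.00.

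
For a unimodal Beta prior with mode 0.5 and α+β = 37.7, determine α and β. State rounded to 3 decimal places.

α = 18.850, β = 18.850

Mode = (α−1)/(κ−2) with κ = α+β, so α−1 = 0.5·35.7 = 17.850.
α = 18.850; β = κ − α = 18.850.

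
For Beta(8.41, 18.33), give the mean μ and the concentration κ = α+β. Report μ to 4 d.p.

κ = α+β = 8.41+18.33 = 26.74; μ = α/κ = 8.41/26.74 = 0.3145.

μ = 0.3145, κ = 26.74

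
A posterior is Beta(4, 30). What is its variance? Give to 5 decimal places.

0.00297

α+β = 34 and αβ = 120, so Var = αβ/[(α+β)²(α+β+1)] = 120/40460 = 0.00297.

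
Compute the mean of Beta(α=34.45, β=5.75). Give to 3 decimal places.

E[X] = α/(α+β) = 34.45/40.20 = 0.857.

0.857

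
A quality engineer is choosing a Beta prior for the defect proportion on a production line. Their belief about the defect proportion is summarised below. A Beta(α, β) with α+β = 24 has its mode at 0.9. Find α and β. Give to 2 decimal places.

Mode = (α−1)/(κ−2) with κ = α+β, so α−1 = 0.9·22 = 19.80.
α = 20.80; β = κ − α = 3.20.

α = 20.80, β = 3.20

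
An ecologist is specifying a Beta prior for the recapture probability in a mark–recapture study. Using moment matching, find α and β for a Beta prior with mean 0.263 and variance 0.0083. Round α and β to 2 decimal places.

Let s = α+β. The Beta variance is μ(1−μ)/(s+1).
So s+1 = μ(1−μ)/σ² = (0.263×0.737)/0.0083 = 0.193831/0.0083 = 23.3531, giving s = 22.3531.
Then α = μs = 0.263×22.3531 = 5.88 and β = (1−μ)s = 0.737×22.3531 = 16.47.

α = 5.88, β = 16.47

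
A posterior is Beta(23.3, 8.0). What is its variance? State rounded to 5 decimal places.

0.00589

α+β = 31.3 and αβ = 186.40, so Var = αβ/[(α+β)²(α+β+1)] = 186.40/31643.987 = 0.00589.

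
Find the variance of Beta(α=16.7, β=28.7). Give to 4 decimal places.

μ = 16.7/45.4 = 0.367841; Var = μ(1−μ)/(α+β+1) = 0.2325341/46.4 = 0.0050.

0.0050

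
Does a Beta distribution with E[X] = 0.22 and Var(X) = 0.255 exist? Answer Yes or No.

A Beta with mean μ has variance μ(1−μ)/(α+β+1) < μ(1−μ).
Here μ(1−μ) = 0.22×0.78 = 0.1716, and 0.255 ≥ 0.1716.

No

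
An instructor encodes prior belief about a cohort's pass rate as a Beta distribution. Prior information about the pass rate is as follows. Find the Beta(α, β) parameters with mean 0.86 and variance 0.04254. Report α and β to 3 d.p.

α = 1.574, β = 0.256

By moment matching, α+β = μ(1−μ)/σ² − 1 = (0.86·0.14)/0.04254 − 1 = 2.8303 − 1 = 1.8303.
Since α/(α+β) = μ, α = 0.86·1.8303 = 1.574 and β = 0.14·1.8303 = 0.256.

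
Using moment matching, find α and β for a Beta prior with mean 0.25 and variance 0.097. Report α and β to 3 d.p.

α = 0.233, β = 0.700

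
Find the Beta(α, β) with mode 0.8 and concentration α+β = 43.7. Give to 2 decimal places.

Since the density peak of Beta(α,β) is at (α−1)/(α+β−2),
α = 1 + 0.8(43.7−2) = 34.36 and β = 43.7 − 34.36 = 9.34.

α = 34.36, β = 9.34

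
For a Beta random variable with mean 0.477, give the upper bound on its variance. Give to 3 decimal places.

0.249

Var = μ(1−μ)/(α+β+1), which approaches μ(1−μ) as α+β → 0.
So the supremum is μ(1−μ) = 0.477×0.523 = 0.249.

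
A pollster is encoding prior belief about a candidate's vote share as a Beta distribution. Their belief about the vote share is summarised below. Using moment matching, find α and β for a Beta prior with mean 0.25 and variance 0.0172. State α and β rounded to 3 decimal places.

α = 2.475, β = 7.426

Write ν = α+β; then α = μν and Var = μ(1−μ)/(ν+1).
ν = μ(1−μ)/Var − 1 = 0.1875/0.0172 − 1 = 9.9012.
α = 0.25·9.9012 = 2.475, β = 0.75·9.9012 = 7.426.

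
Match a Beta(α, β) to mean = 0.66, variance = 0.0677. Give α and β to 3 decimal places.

α = 1.528, β = 0.787

Write ν = α+β; then α = μν and Var = μ(1−μ)/(ν+1).
ν = μ(1−μ)/Var − 1 = 0.2244/0.0677 − 1 = 2.3146.
α = 0.66·2.3146 = 1.528, β = 0.34·2.3146 = 0.787.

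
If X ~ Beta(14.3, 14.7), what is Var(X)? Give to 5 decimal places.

0.00833

Var = αβ/[(α+β)²(α+β+1)] = (14.3×14.7)/(29.0²×30.0) = 210.21/25230.000 = 0.00833.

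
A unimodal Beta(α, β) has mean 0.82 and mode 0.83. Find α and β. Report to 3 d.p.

Let s = α+β. Mean gives α = μs = 0.82s; mode gives (α−1)/(s−2) = 0.83.
Substituting: 0.82s − 1 = 0.83(s−2) = 0.83s − 1.66, so -0.01s = -0.66 and s = 66.0000.
Then α = 0.82×66.0000 = 54.120 and β = s−α = 11.880.

α = 54.120, β = 11.880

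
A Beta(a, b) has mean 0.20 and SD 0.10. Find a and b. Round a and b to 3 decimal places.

a = 3.000, b = 12.000

Variance = 0.10² = 0.0100. The moment-matching identity a+b = μ(1−μ)/Var − 1 gives
a+b = 0.1600/0.0100 − 1 = 15.0000, so a = μ·15.0000 = 3.000 and b = (1−μ)·15.0000 = 12.000.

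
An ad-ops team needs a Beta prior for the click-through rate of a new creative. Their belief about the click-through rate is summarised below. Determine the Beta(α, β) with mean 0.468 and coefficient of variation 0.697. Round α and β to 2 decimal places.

α = 0.63, β = 0.71

Var = (CV·μ)² = (0.697×0.468)² = 0.106404.
α+β = μ(1−μ)/Var − 1 = 0.248976/0.106404 − 1 = 1.3399.
Thus α = 0.468·1.3399 = 0.63 and β = 0.532·1.3399 = 0.71.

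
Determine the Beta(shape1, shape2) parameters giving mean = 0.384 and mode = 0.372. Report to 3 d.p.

shape1 = 8.192, shape2 = 13.141

With s = shape1+shape2: μ = shape1/s and mode = (shape1−1)/(s−2). Eliminating shape1 = μs,
μs − 1 = m(s−2) ⇒ s(μ−m) = 1−2m ⇒ s = 0.256/0.012 = 21.3333.
So shape1 = μs = 8.192, shape2 = (1−μ)s = 13.141.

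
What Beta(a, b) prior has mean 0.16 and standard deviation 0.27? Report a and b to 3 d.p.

a = 0.135, b = 0.709

σ² = 0.27² = 0.0729.
With s = a+b, Var = μ(1−μ)/(s+1), so s+1 = (0.16×0.84)/0.0729 = 1.8436 and s = 0.8436.
a = μs = 0.135, b = (1−μ)s = 0.709.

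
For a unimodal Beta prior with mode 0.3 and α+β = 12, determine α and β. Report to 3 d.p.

α = 4.000, β = 8.000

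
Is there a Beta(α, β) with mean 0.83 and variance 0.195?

A Beta with mean μ has variance μ(1−μ)/(α+β+1) < μ(1−μ).
Here μ(1−μ) = 0.83×0.17 = 0.1411, and 0.195 ≥ 0.1411.

No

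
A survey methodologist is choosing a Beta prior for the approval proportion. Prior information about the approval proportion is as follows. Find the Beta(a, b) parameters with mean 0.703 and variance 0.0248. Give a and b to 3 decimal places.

Let s = a+b. The Beta variance is μ(1−μ)/(s+1).
So s+1 = μ(1−μ)/σ² = (0.703×0.297)/0.0248 = 0.208791/0.0248 = 8.4190, giving s = 7.4190.
Then a = μs = 0.703×7.4190 = 5.216 and b = (1−μ)s = 0.297×7.4190 = 2.203.

a = 5.216, b = 2.203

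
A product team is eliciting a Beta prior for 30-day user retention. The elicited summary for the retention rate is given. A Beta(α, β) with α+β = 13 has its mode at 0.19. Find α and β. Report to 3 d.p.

α = 3.090, β = 9.910

Since the density peak of Beta(α,β) is at (α−1)/(α+β−2),
α = 1 + 0.19(13−2) = 3.090 and β = 13 − 3.090 = 9.910.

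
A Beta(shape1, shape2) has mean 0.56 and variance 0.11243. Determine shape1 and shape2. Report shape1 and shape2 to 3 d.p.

shape1 = 0.667, shape2 = 0.524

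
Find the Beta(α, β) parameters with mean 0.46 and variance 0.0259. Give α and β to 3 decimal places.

α = 3.952, β = 4.639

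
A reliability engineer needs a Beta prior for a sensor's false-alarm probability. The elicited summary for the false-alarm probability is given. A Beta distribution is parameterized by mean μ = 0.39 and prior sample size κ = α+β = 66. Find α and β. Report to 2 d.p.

Split κ in proportion μ : (1−μ): α = 0.39·66 = 25.74, β = 66 − 25.74 = 40.26.

α = 25.74, β = 40.26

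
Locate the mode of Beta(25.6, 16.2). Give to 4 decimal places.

With α,β > 1, mode = (α−1)/(α+β−2) = 24.6/39.8 = 0.6181.

0.6181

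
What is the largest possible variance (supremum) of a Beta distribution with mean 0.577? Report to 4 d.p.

Var = μ(1−μ)/(α+β+1), which approaches μ(1−μ) as α+β → 0.
So the supremum is μ(1−μ) = 0.577×0.423 = 0.2441.

0.2441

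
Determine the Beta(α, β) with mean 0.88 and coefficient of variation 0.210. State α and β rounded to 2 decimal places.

Var = (CV·μ)² = (0.210×0.88)² = 0.034151.
α+β = μ(1−μ)/Var − 1 = 0.1056/0.034151 − 1 = 2.0921.
Thus α = 0.88·2.0921 = 1.84 and β = 0.12·2.0921 = 0.25.

α = 1.84, β = 0.25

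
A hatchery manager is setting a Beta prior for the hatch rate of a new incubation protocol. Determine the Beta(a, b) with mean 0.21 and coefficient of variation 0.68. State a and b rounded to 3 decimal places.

Var = (CV·μ)² = (0.68×0.21)² = 0.020392.
a+b = μ(1−μ)/Var − 1 = 0.1659/0.020392 − 1 = 7.1356.
Thus a = 0.21·7.1356 = 1.498 and b = 0.79·7.1356 = 5.637.

a = 1.498, b = 5.637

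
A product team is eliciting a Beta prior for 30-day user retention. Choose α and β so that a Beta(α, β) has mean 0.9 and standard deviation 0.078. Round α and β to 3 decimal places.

σ² = 0.078² = 0.006084.
With s = α+β, Var = μ(1−μ)/(s+1), so s+1 = (0.9×0.1)/0.006084 = 14.7929 and s = 13.7929.
α = μs = 12.414, β = (1−μ)s = 1.379.

α = 12.414, β = 1.379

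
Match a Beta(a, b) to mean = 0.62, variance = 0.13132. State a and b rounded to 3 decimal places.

a = 0.492, b = 0.302

Let s = a+b. The Beta variance is μ(1−μ)/(s+1).
So s+1 = μ(1−μ)/σ² = (0.62×0.38)/0.13132 = 0.2356/0.13132 = 1.7941, giving s = 0.7941.
Then a = μs = 0.62×0.7941 = 0.492 and b = (1−μ)s = 0.38×0.7941 = 0.302.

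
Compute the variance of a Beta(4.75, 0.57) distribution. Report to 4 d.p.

0.0151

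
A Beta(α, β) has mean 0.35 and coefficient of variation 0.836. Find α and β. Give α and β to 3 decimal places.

α = 0.580, β = 1.077

Var = (CV·μ)² = (0.836×0.35)² = 0.085615.
α+β = μ(1−μ)/Var − 1 = 0.2275/0.085615 − 1 = 1.6573.
Thus α = 0.35·1.6573 = 0.580 and β = 0.65·1.6573 = 1.077.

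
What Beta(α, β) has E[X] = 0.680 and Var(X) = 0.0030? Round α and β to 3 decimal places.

Write ν = α+β; then α = μν and Var = μ(1−μ)/(ν+1).
ν = μ(1−μ)/Var − 1 = 0.217600/0.0030 − 1 = 71.5333.
α = 0.680·71.5333 = 48.643, β = 0.320·71.5333 = 22.891.

α = 48.643, β = 22.891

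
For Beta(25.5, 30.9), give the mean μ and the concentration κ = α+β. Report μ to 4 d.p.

μ = 0.4521, κ = 56.4

κ = α+β = 25.5+30.9 = 56.4; μ = α/κ = 25.5/56.4 = 0.4521.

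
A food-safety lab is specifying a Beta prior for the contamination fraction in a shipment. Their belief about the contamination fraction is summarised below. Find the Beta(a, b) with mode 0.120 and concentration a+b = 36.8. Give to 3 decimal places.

a = 5.176, b = 31.624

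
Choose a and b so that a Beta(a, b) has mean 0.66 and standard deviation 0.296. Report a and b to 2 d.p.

First σ² = 0.087616. Setting a = μn, b = (1−μ)n with n = a+b,
μ(1−μ)/(n+1) = 0.087616 ⇒ n+1 = 0.2244/0.087616 = 2.5612 ⇒ n = 1.5612.
Hence a = 0.66×1.5612 = 1.03, b = 0.34×1.5612 = 0.53.

a = 1.03, b = 0.53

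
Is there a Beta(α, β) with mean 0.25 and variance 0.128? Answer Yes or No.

Yes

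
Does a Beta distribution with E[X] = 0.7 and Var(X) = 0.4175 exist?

For any Beta, Var(X) < E[X]·(1−E[X]).
Here μ(1−μ) = 0.7×0.3 = 0.21, and 0.4175 ≥ 0.21.

No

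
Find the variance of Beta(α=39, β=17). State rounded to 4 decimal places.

α+β = 56 and αβ = 663, so Var = αβ/[(α+β)²(α+β+1)] = 663/178752 = 0.0037.

0.0037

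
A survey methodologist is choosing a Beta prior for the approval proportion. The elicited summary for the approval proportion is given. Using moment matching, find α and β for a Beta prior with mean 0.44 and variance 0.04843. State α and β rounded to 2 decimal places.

α = 1.80, β = 2.29

Let s = α+β. The Beta variance is μ(1−μ)/(s+1).
So s+1 = μ(1−μ)/σ² = (0.44×0.56)/0.04843 = 0.2464/0.04843 = 5.0878, giving s = 4.0878.
Then α = μs = 0.44×4.0878 = 1.80 and β = (1−μ)s = 0.56×4.0878 = 2.29.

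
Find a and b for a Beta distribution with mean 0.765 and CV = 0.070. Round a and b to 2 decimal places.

a = 47.19, b = 14.50

σ = CV·μ = 0.070×0.765 = 0.05355, so σ² = 0.002868.
s+1 = μ(1−μ)/σ² = 0.179775/0.002868 = 62.6917, so s = a+b = 61.6917.
a = μs = 47.19, b = (1−μ)s = 14.50.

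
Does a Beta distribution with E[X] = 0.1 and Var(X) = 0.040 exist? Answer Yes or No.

The Beta variance bound is σ² < μ(1−μ).
Here μ(1−μ) = 0.1×0.9 = 0.09, and 0.040 < 0.09.

Yes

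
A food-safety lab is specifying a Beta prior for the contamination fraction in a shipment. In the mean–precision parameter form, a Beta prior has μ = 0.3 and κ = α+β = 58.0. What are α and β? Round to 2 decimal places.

Split κ in proportion μ : (1−μ): α = 0.3·58.0 = 17.40, β = 58.0 − 17.40 = 40.60.

α = 17.40, β = 40.60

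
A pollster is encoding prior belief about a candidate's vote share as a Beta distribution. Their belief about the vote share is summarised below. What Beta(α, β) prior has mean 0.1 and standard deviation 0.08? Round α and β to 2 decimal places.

σ² = 0.08² = 0.0064.
With s = α+β, Var = μ(1−μ)/(s+1), so s+1 = (0.1×0.9)/0.0064 = 14.0625 and s = 13.0625.
α = μs = 1.31, β = (1−μ)s = 11.76.

α = 1.31, β = 11.76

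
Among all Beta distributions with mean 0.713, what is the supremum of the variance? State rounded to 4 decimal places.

For fixed mean μ the Beta variance is μ(1−μ)/(α+β+1), increasing as α+β decreases.
Its least upper bound (not attained) is μ(1−μ) = 0.713·0.287 = 0.2046.

0.2046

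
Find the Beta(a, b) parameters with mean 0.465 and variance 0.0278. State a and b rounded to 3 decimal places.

a = 3.696, b = 4.253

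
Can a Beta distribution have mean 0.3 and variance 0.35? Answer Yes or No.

No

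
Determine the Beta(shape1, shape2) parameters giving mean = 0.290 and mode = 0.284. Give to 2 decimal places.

Let s = shape1+shape2. Mean gives shape1 = μs = 0.290s; mode gives (shape1−1)/(s−2) = 0.284.
Substituting: 0.290s − 1 = 0.284(s−2) = 0.284s − 0.568, so 0.006s = 0.432 and s = 72.0000.
Then shape1 = 0.290×72.0000 = 20.88 and shape2 = s−shape1 = 51.12.

shape1 = 20.88, shape2 = 51.12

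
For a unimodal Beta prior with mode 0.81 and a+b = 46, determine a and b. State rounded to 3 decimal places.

Since the density peak of Beta(a,b) is at (a−1)/(a+b−2),
a = 1 + 0.81(46−2) = 36.640 and b = 46 − 36.640 = 9.360.

a = 36.640, b = 9.360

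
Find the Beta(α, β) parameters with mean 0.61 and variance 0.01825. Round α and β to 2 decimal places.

α = 7.34, β = 4.69

Let s = α+β. The Beta variance is μ(1−μ)/(s+1).
So s+1 = μ(1−μ)/σ² = (0.61×0.39)/0.01825 = 0.2379/0.01825 = 13.0356, giving s = 12.0356.
Then α = μs = 0.61×12.0356 = 7.34 and β = (1−μ)s = 0.39×12.0356 = 4.69.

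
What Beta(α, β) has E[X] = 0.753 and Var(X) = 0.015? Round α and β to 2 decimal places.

Write ν = α+β; then α = μν and Var = μ(1−μ)/(ν+1).
ν = μ(1−μ)/Var − 1 = 0.185991/0.015 − 1 = 11.3994.
α = 0.753·11.3994 = 8.58, β = 0.247·11.3994 = 2.82.

α = 8.58, β = 2.82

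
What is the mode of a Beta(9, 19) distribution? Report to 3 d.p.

0.308

With α,β > 1, mode = (α−1)/(α+β−2) = 8/26 = 0.308.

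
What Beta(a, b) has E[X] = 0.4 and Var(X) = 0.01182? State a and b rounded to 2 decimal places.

Write ν = a+b; then a = μν and Var = μ(1−μ)/(ν+1).
ν = μ(1−μ)/Var − 1 = 0.24/0.01182 − 1 = 19.3046.
a = 0.4·19.3046 = 7.72, b = 0.6·19.3046 = 11.58.

a = 7.72, b = 11.58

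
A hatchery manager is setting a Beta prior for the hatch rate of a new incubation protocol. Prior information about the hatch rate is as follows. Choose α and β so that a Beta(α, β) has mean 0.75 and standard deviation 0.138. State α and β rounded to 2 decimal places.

First σ² = 0.019044. Setting α = μn, β = (1−μ)n with n = α+β,
μ(1−μ)/(n+1) = 0.019044 ⇒ n+1 = 0.1875/0.019044 = 9.8456 ⇒ n = 8.8456.
Hence α = 0.75×8.8456 = 6.63, β = 0.25×8.8456 = 2.21.

α = 6.63, β = 2.21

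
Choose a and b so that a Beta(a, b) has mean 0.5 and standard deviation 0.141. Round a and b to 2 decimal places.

a = 5.79, b = 5.79

Variance = 0.141² = 0.019881. The moment-matching identity a+b = μ(1−μ)/Var − 1 gives
a+b = 0.25/0.019881 − 1 = 11.5748, so a = μ·11.5748 = 5.79 and b = (1−μ)·11.5748 = 5.79.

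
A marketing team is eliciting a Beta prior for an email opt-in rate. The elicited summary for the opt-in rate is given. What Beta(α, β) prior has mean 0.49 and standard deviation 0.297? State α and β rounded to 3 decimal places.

α = 0.898, β = 0.935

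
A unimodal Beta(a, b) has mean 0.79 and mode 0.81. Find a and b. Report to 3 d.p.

a = 24.490, b = 6.510

Let s = a+b. Mean gives a = μs = 0.79s; mode gives (a−1)/(s−2) = 0.81.
Substituting: 0.79s − 1 = 0.81(s−2) = 0.81s − 1.62, so -0.02s = -0.62 and s = 31.0000.
Then a = 0.79×31.0000 = 24.490 and b = s−a = 6.510.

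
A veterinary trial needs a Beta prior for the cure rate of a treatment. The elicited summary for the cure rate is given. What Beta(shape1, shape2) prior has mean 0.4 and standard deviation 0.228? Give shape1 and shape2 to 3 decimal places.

shape1 = 1.447, shape2 = 2.170

Variance = 0.228² = 0.051984. The moment-matching identity shape1+shape2 = μ(1−μ)/Var − 1 gives
shape1+shape2 = 0.24/0.051984 − 1 = 3.6168, so shape1 = μ·3.6168 = 1.447 and shape2 = (1−μ)·3.6168 = 2.170.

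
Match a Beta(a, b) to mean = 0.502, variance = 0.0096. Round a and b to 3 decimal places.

a = 12.571, b = 12.471

Write ν = a+b; then a = μν and Var = μ(1−μ)/(ν+1).
ν = μ(1−μ)/Var − 1 = 0.249996/0.0096 − 1 = 25.0413.
a = 0.502·25.0413 = 12.571, b = 0.498·25.0413 = 12.471.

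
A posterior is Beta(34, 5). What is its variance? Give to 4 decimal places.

0.0028

μ = 34/39 = 0.871795; Var = μ(1−μ)/(α+β+1) = 0.1117686/40 = 0.0028.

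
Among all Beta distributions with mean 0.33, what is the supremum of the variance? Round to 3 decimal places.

0.221

For fixed mean μ the Beta variance is μ(1−μ)/(α+β+1), increasing as α+β decreases.
Its least upper bound (not attained) is μ(1−μ) = 0.33·0.67 = 0.221.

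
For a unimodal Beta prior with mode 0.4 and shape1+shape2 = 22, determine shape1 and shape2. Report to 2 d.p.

For shape1,shape2>1 the mode is (shape1−1)/(shape1+shape2−2), so shape1 = mode·(κ−2)+1 = 0.4×20+1 = 9.00.
And shape2 = (1−mode)·(κ−2)+1 = 0.6×20+1 = 13.00.

shape1 = 9.00, shape2 = 13.00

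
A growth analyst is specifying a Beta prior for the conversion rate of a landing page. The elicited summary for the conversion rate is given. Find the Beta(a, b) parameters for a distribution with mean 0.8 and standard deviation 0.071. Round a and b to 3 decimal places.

Variance = 0.071² = 0.005041. The moment-matching identity a+b = μ(1−μ)/Var − 1 gives
a+b = 0.16/0.005041 − 1 = 30.7397, so a = μ·30.7397 = 24.592 and b = (1−μ)·30.7397 = 6.148.

a = 24.592, b = 6.148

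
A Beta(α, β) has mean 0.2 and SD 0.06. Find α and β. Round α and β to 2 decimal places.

α = 8.69, β = 34.76

σ² = 0.06² = 0.0036.
With s = α+β, Var = μ(1−μ)/(s+1), so s+1 = (0.2×0.8)/0.0036 = 44.4444 and s = 43.4444.
α = μs = 8.69, β = (1−μ)s = 34.76.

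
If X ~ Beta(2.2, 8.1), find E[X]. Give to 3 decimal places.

0.214

E[X] = α/(α+β) = 2.2/10.3 = 0.214.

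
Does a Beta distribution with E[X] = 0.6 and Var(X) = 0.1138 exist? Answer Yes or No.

Yes

A Beta with mean μ has variance μ(1−μ)/(α+β+1) < μ(1−μ).
Here μ(1−μ) = 0.6×0.4 = 0.24, and 0.1138 < 0.24.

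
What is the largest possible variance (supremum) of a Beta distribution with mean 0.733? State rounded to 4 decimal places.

For fixed mean μ the Beta variance is μ(1−μ)/(α+β+1), increasing as α+β decreases.
Its least upper bound (not attained) is μ(1−μ) = 0.733·0.267 = 0.1957.

0.1957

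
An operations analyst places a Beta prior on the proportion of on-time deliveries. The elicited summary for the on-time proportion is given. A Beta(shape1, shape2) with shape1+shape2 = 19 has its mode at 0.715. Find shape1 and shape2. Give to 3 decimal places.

shape1 = 13.155, shape2 = 5.845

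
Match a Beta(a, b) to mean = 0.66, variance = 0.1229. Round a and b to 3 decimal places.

a = 0.545, b = 0.281

By moment matching, a+b = μ(1−μ)/σ² − 1 = (0.66·0.34)/0.1229 − 1 = 1.8259 − 1 = 0.8259.
Since a/(a+b) = μ, a = 0.66·0.8259 = 0.545 and b = 0.34·0.8259 = 0.281.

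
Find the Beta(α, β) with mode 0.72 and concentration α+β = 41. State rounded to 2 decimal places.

α = 29.08, β = 11.92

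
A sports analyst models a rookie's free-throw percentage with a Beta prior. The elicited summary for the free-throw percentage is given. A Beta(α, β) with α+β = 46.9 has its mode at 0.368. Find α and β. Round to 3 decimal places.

For α,β>1 the mode is (α−1)/(α+β−2), so α = mode·(κ−2)+1 = 0.368×44.9+1 = 17.523.
And β = (1−mode)·(κ−2)+1 = 0.632×44.9+1 = 29.377.

α = 17.523, β = 29.377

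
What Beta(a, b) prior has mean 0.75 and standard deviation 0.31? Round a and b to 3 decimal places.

a = 0.713, b = 0.238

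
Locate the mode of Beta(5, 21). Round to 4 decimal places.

0.1667

The density x^(α−1)(1−x)^(β−1) is maximised at (α−1)/(α+β−2) = 4/24 = 0.1667.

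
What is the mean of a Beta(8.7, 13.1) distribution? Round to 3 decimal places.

The Beta mean is α/(α+β) = 8.7/(8.7+13.1) = 0.399.

0.399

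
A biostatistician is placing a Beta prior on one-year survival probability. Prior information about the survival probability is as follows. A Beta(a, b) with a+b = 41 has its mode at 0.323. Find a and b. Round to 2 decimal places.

a = 13.60, b = 27.40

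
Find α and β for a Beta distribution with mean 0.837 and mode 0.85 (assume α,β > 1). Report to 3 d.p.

α = 45.069, β = 8.777

Let s = α+β. Mean gives α = μs = 0.837s; mode gives (α−1)/(s−2) = 0.85.
Substituting: 0.837s − 1 = 0.85(s−2) = 0.85s − 1.70, so -0.013s = -0.70 and s = 53.8462.
Then α = 0.837×53.8462 = 45.069 and β = s−α = 8.777.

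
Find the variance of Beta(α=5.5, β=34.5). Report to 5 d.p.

0.00289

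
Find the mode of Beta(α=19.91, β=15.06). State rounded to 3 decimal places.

0.574

With α,β > 1, mode = (α−1)/(α+β−2) = 18.91/32.97 = 0.574.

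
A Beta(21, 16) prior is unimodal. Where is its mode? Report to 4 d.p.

With α,β > 1, mode = (α−1)/(α+β−2) = 20/35 = 0.5714.

0.5714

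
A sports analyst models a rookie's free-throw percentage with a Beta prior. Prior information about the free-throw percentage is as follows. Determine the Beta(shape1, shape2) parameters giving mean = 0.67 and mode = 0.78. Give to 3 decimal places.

shape1 = 3.411, shape2 = 1.680

Let s = shape1+shape2. Mean gives shape1 = μs = 0.67s; mode gives (shape1−1)/(s−2) = 0.78.
Substituting: 0.67s − 1 = 0.78(s−2) = 0.78s − 1.56, so -0.11s = -0.56 and s = 5.0909.
Then shape1 = 0.67×5.0909 = 3.411 and shape2 = s−shape1 = 1.680.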